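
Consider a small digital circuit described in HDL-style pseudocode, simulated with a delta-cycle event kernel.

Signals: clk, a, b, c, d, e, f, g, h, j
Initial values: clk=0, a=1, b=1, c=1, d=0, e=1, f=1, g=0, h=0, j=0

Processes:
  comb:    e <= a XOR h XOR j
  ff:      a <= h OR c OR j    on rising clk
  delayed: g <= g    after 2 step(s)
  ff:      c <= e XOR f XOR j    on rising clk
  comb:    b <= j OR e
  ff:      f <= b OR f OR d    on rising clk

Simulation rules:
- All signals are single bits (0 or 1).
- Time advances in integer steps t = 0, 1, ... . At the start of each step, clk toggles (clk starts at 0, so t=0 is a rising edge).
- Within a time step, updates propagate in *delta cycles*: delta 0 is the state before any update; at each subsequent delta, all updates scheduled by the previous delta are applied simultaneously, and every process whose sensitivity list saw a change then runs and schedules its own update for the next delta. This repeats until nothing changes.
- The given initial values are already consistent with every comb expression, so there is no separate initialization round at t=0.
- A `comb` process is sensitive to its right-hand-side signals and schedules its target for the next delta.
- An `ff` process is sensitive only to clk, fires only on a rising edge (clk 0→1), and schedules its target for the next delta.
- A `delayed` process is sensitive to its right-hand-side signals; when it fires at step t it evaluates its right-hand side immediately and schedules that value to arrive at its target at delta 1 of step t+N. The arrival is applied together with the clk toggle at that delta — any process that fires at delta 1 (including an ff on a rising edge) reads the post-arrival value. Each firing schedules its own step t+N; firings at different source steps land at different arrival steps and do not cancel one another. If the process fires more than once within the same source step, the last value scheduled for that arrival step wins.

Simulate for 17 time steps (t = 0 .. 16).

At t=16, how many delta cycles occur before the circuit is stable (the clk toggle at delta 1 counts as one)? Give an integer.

2

t0.Δ0 j=0 c=1 g=0 d=0 f=1 a=1 h=0 b=1 clk=0 e=1
t0.Δ1 j=0 c=1 g=0 d=0 f=1 a=1 h=0 b=1 clk=1 e=1
t0.Δ2 j=0 c=0 g=0 d=0 f=1 a=1 h=0 b=1 clk=1 e=1
t1.Δ0 j=0 c=0 g=0 d=0 f=1 a=1 h=0 b=1 clk=1 e=1
t1.Δ1 j=0 c=0 g=0 d=0 f=1 a=1 h=0 b=1 clk=0 e=1
t2.Δ0 j=0 c=0 g=0 d=0 f=1 a=1 h=0 b=1 clk=0 e=1
t2.Δ1 j=0 c=0 g=0 d=0 f=1 a=1 h=0 b=1 clk=1 e=1
t2.Δ2 j=0 c=0 g=0 d=0 f=1 a=0 h=0 b=1 clk=1 e=1
t2.Δ3 j=0 c=0 g=0 d=0 f=1 a=0 h=0 b=1 clk=1 e=0
t2.Δ4 j=0 c=0 g=0 d=0 f=1 a=0 h=0 b=0 clk=1 e=0
t3.Δ0 j=0 c=0 g=0 d=0 f=1 a=0 h=0 b=0 clk=1 e=0
t3.Δ1 j=0 c=0 g=0 d=0 f=1 a=0 h=0 b=0 clk=0 e=0
t4.Δ0 j=0 c=0 g=0 d=0 f=1 a=0 h=0 b=0 clk=0 e=0
t4.Δ1 j=0 c=0 g=0 d=0 f=1 a=0 h=0 b=0 clk=1 e=0
t4.Δ2 j=0 c=1 g=0 d=0 f=1 a=0 h=0 b=0 clk=1 e=0
t5.Δ0 j=0 c=1 g=0 d=0 f=1 a=0 h=0 b=0 clk=1 e=0
t5.Δ1 j=0 c=1 g=0 d=0 f=1 a=0 h=0 b=0 clk=0 e=0
t6.Δ0 j=0 c=1 g=0 d=0 f=1 a=0 h=0 b=0 clk=0 e=0
t6.Δ1 j=0 c=1 g=0 d=0 f=1 a=0 h=0 b=0 clk=1 e=0
t6.Δ2 j=0 c=1 g=0 d=0 f=1 a=1 h=0 b=0 clk=1 e=0
t6.Δ3 j=0 c=1 g=0 d=0 f=1 a=1 h=0 b=0 clk=1 e=1
t6.Δ4 j=0 c=1 g=0 d=0 f=1 a=1 h=0 b=1 clk=1 e=1
t7.Δ0 j=0 c=1 g=0 d=0 f=1 a=1 h=0 b=1 clk=1 e=1
t7.Δ1 j=0 c=1 g=0 d=0 f=1 a=1 h=0 b=1 clk=0 e=1
t8.Δ0 j=0 c=1 g=0 d=0 f=1 a=1 h=0 b=1 clk=0 e=1
t8.Δ1 j=0 c=1 g=0 d=0 f=1 a=1 h=0 b=1 clk=1 e=1
t8.Δ2 j=0 c=0 g=0 d=0 f=1 a=1 h=0 b=1 clk=1 e=1
t9.Δ0 j=0 c=0 g=0 d=0 f=1 a=1 h=0 b=1 clk=1 e=1
t9.Δ1 j=0 c=0 g=0 d=0 f=1 a=1 h=0 b=1 clk=0 e=1
t10.Δ0 j=0 c=0 g=0 d=0 f=1 a=1 h=0 b=1 clk=0 e=1
t10.Δ1 j=0 c=0 g=0 d=0 f=1 a=1 h=0 b=1 clk=1 e=1
t10.Δ2 j=0 c=0 g=0 d=0 f=1 a=0 h=0 b=1 clk=1 e=1
t10.Δ3 j=0 c=0 g=0 d=0 f=1 a=0 h=0 b=1 clk=1 e=0
t10.Δ4 j=0 c=0 g=0 d=0 f=1 a=0 h=0 b=0 clk=1 e=0
t11.Δ0 j=0 c=0 g=0 d=0 f=1 a=0 h=0 b=0 clk=1 e=0
t11.Δ1 j=0 c=0 g=0 d=0 f=1 a=0 h=0 b=0 clk=0 e=0
t12.Δ0 j=0 c=0 g=0 d=0 f=1 a=0 h=0 b=0 clk=0 e=0
t12.Δ1 j=0 c=0 g=0 d=0 f=1 a=0 h=0 b=0 clk=1 e=0
t12.Δ2 j=0 c=1 g=0 d=0 f=1 a=0 h=0 b=0 clk=1 e=0
t13.Δ0 j=0 c=1 g=0 d=0 f=1 a=0 h=0 b=0 clk=1 e=0
t13.Δ1 j=0 c=1 g=0 d=0 f=1 a=0 h=0 b=0 clk=0 e=0
t14.Δ0 j=0 c=1 g=0 d=0 f=1 a=0 h=0 b=0 clk=0 e=0
t14.Δ1 j=0 c=1 g=0 d=0 f=1 a=0 h=0 b=0 clk=1 e=0
t14.Δ2 j=0 c=1 g=0 d=0 f=1 a=1 h=0 b=0 clk=1 e=0
t14.Δ3 j=0 c=1 g=0 d=0 f=1 a=1 h=0 b=0 clk=1 e=1
t14.Δ4 j=0 c=1 g=0 d=0 f=1 a=1 h=0 b=1 clk=1 e=1
t15.Δ0 j=0 c=1 g=0 d=0 f=1 a=1 h=0 b=1 clk=1 e=1
t15.Δ1 j=0 c=1 g=0 d=0 f=1 a=1 h=0 b=1 clk=0 e=1
t16.Δ0 j=0 c=1 g=0 d=0 f=1 a=1 h=0 b=1 clk=0 e=1
t16.Δ1 j=0 c=1 g=0 d=0 f=1 a=1 h=0 b=1 clk=1 e=1
t16.Δ2 j=0 c=0 g=0 d=0 f=1 a=1 h=0 b=1 clk=1 e=1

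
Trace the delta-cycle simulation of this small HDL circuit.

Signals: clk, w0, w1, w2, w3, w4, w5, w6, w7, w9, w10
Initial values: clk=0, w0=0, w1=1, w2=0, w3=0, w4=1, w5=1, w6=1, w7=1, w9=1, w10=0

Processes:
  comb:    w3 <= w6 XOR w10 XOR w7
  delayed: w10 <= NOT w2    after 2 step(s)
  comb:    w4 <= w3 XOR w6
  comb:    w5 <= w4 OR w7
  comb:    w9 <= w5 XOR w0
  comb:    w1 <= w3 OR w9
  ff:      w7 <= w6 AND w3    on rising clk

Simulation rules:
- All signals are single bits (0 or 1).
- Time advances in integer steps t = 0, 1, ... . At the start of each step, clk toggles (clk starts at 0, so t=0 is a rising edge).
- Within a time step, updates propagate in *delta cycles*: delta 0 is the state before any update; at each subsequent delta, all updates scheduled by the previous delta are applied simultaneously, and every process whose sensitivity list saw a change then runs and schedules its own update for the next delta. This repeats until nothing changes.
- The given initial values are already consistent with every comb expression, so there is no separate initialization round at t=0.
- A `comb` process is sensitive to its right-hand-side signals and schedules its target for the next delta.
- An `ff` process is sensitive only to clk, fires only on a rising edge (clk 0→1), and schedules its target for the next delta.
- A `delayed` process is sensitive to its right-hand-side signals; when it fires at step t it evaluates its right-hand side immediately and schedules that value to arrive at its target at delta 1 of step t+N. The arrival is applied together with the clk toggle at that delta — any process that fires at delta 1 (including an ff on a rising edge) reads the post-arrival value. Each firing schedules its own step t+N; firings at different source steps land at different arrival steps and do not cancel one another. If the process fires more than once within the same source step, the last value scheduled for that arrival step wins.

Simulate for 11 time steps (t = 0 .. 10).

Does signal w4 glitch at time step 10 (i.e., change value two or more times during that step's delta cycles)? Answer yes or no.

t=0 Δ0: w3=0 w7=1 w4=1 w2=0 w0=0 w6=1 w1=1 clk=0 w5=1 w9=1 w10=0
  Δ1: clk:0→1
  Δ2: w7:1→0
  Δ3: w3:0→1
  Δ4: w4:1→0
  Δ5: w5:1→0
  Δ6: w9:1→0
  (6Δ to stable)
t=1 Δ0: w3=1 w7=0 w4=0 w2=0 w0=0 w6=1 w1=1 clk=1 w5=0 w9=0 w10=0
  Δ1: clk:1→0
  (1Δ to stable)
t=2 Δ0: w3=1 w7=0 w4=0 w2=0 w0=0 w6=1 w1=1 clk=0 w5=0 w9=0 w10=0
  Δ1: clk:0→1
  Δ2: w7:0→1
  Δ3: w3:1→0, w5:0→1
  Δ4: w4:0→1, w1:1→0, w9:0→1
  Δ5: w1:0→1
  (5Δ to stable)
t=3 Δ0: w3=0 w7=1 w4=1 w2=0 w0=0 w6=1 w1=1 clk=1 w5=1 w9=1 w10=0
  Δ1: clk:1→0
  (1Δ to stable)
t=4 Δ0: w3=0 w7=1 w4=1 w2=0 w0=0 w6=1 w1=1 clk=0 w5=1 w9=1 w10=0
  Δ1: clk:0→1
  Δ2: w7:1→0
  Δ3: w3:0→1
  Δ4: w4:1→0
  Δ5: w5:1→0
  Δ6: w9:1→0
  (6Δ to stable)
t=5 Δ0: w3=1 w7=0 w4=0 w2=0 w0=0 w6=1 w1=1 clk=1 w5=0 w9=0 w10=0
  Δ1: clk:1→0
  (1Δ to stable)
t=6 Δ0: w3=1 w7=0 w4=0 w2=0 w0=0 w6=1 w1=1 clk=0 w5=0 w9=0 w10=0
  Δ1: clk:0→1
  Δ2: w7:0→1
  Δ3: w3:1→0, w5:0→1
  Δ4: w4:0→1, w1:1→0, w9:0→1
  Δ5: w1:0→1
  (5Δ to stable)
t=7 Δ0: w3=0 w7=1 w4=1 w2=0 w0=0 w6=1 w1=1 clk=1 w5=1 w9=1 w10=0
  Δ1: clk:1→0
  (1Δ to stable)
t=8 Δ0: w3=0 w7=1 w4=1 w2=0 w0=0 w6=1 w1=1 clk=0 w5=1 w9=1 w10=0
  Δ1: clk:0→1
  Δ2: w7:1→0
  Δ3: w3:0→1
  Δ4: w4:1→0
  Δ5: w5:1→0
  Δ6: w9:1→0
  (6Δ to stable)
t=9 Δ0: w3=1 w7=0 w4=0 w2=0 w0=0 w6=1 w1=1 clk=1 w5=0 w9=0 w10=0
  Δ1: clk:1→0
  (1Δ to stable)
t=10 Δ0: w3=1 w7=0 w4=0 w2=0 w0=0 w6=1 w1=1 clk=0 w5=0 w9=0 w10=0
  Δ1: clk:0→1
  Δ2: w7:0→1
  Δ3: w3:1→0, w5:0→1
  Δ4: w4:0→1, w1:1→0, w9:0→1
  Δ5: w1:0→1
  (5Δ to stable)

no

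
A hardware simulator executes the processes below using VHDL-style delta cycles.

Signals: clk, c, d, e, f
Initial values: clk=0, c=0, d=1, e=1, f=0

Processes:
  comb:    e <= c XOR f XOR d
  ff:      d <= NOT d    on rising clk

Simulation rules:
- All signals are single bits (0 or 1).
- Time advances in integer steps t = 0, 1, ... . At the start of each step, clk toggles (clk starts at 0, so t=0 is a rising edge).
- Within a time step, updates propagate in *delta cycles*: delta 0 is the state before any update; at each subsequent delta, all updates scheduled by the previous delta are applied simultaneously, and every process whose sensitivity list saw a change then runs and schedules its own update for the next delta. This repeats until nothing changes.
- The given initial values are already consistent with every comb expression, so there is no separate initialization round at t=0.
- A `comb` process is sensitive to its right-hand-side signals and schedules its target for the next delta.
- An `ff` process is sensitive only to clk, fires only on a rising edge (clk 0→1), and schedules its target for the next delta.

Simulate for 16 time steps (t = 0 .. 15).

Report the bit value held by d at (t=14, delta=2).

1

[bits: e,c,clk,f,d]
t=0: Δ0=10001 Δ1=10101 Δ2=10100 Δ3=00100 | 3Δ
t=1: Δ0=00100 Δ1=00000 | 1Δ
t=2: Δ0=00000 Δ1=00100 Δ2=00101 Δ3=10101 | 3Δ
t=3: Δ0=10101 Δ1=10001 | 1Δ
t=4: Δ0=10001 Δ1=10101 Δ2=10100 Δ3=00100 | 3Δ
t=5: Δ0=00100 Δ1=00000 | 1Δ
t=6: Δ0=00000 Δ1=00100 Δ2=00101 Δ3=10101 | 3Δ
t=7: Δ0=10101 Δ1=10001 | 1Δ
t=8: Δ0=10001 Δ1=10101 Δ2=10100 Δ3=00100 | 3Δ
t=9: Δ0=00100 Δ1=00000 | 1Δ
t=10: Δ0=00000 Δ1=00100 Δ2=00101 Δ3=10101 | 3Δ
t=11: Δ0=10101 Δ1=10001 | 1Δ
t=12: Δ0=10001 Δ1=10101 Δ2=10100 Δ3=00100 | 3Δ
t=13: Δ0=00100 Δ1=00000 | 1Δ
t=14: Δ0=00000 Δ1=00100 Δ2=00101 Δ3=10101 | 3Δ
t=15: Δ0=10101 Δ1=10001 | 1Δ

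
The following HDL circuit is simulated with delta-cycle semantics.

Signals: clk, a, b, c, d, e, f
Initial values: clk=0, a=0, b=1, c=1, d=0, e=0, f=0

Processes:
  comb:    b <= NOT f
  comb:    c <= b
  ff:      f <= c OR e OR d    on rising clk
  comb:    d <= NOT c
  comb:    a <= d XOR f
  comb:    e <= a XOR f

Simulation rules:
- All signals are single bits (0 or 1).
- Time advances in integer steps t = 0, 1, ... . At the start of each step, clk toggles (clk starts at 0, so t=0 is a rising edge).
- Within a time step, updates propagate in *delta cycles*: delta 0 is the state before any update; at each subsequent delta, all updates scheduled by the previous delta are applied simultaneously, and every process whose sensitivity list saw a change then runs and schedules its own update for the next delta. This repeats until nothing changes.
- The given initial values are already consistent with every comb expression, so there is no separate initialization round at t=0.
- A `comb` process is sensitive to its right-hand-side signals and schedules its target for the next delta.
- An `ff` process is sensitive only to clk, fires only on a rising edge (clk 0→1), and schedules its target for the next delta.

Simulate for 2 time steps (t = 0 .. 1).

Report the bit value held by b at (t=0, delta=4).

t0.Δ0 b=1 c=1 f=0 a=0 d=0 e=0 clk=0
t0.Δ1 b=1 c=1 f=0 a=0 d=0 e=0 clk=1
t0.Δ2 b=1 c=1 f=1 a=0 d=0 e=0 clk=1
t0.Δ3 b=0 c=1 f=1 a=1 d=0 e=1 clk=1
t0.Δ4 b=0 c=0 f=1 a=1 d=0 e=0 clk=1
t0.Δ5 b=0 c=0 f=1 a=1 d=1 e=0 clk=1
t0.Δ6 b=0 c=0 f=1 a=0 d=1 e=0 clk=1
t0.Δ7 b=0 c=0 f=1 a=0 d=1 e=1 clk=1
t1.Δ0 b=0 c=0 f=1 a=0 d=1 e=1 clk=1
t1.Δ1 b=0 c=0 f=1 a=0 d=1 e=1 clk=0

0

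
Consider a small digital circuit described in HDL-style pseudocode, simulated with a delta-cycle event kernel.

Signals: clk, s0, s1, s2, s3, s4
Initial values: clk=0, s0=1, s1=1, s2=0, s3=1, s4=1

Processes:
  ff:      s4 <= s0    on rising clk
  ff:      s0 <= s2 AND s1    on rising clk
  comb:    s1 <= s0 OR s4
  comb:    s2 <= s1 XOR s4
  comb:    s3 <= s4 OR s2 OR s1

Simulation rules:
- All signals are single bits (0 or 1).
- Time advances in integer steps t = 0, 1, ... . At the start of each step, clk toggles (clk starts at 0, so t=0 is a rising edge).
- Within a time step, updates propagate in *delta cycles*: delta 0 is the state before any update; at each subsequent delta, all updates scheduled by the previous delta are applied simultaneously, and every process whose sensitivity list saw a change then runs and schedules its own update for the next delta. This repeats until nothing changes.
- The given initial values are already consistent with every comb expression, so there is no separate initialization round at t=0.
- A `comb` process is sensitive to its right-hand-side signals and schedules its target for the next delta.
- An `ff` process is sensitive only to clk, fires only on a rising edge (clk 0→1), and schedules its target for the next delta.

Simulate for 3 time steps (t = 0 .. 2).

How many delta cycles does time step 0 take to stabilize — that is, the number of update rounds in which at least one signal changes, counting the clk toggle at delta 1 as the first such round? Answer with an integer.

t=0 Δ0: s4=1 s1=1 clk=0 s0=1 s3=1 s2=0
  Δ1: clk:0→1
  Δ2: s0:1→0
  (2Δ to stable)
t=1 Δ0: s4=1 s1=1 clk=1 s0=0 s3=1 s2=0
  Δ1: clk:1→0
  (1Δ to stable)
t=2 Δ0: s4=1 s1=1 clk=0 s0=0 s3=1 s2=0
  Δ1: clk:0→1
  Δ2: s4:1→0
  Δ3: s1:1→0, s2:0→1
  Δ4: s2:1→0
  Δ5: s3:1→0
  (5Δ to stable)

2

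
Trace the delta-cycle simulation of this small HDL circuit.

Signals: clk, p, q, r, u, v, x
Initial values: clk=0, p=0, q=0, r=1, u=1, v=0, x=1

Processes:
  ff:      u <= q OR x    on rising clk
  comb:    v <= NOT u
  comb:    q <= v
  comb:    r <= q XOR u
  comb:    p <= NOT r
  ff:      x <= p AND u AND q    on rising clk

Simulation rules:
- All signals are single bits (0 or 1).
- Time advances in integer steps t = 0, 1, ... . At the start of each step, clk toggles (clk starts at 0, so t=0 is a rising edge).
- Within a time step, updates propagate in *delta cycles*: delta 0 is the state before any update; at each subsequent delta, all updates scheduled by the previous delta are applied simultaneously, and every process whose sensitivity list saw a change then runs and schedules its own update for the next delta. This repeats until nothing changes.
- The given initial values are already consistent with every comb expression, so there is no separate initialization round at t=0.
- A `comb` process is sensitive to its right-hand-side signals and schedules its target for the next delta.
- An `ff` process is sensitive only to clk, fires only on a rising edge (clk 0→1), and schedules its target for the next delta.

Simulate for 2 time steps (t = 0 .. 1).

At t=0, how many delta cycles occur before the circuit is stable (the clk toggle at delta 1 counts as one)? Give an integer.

t0.Δ0 p=0 u=1 q=0 x=1 v=0 r=1 clk=0
t0.Δ1 p=0 u=1 q=0 x=1 v=0 r=1 clk=1
t0.Δ2 p=0 u=1 q=0 x=0 v=0 r=1 clk=1
t1.Δ0 p=0 u=1 q=0 x=0 v=0 r=1 clk=1
t1.Δ1 p=0 u=1 q=0 x=0 v=0 r=1 clk=0

2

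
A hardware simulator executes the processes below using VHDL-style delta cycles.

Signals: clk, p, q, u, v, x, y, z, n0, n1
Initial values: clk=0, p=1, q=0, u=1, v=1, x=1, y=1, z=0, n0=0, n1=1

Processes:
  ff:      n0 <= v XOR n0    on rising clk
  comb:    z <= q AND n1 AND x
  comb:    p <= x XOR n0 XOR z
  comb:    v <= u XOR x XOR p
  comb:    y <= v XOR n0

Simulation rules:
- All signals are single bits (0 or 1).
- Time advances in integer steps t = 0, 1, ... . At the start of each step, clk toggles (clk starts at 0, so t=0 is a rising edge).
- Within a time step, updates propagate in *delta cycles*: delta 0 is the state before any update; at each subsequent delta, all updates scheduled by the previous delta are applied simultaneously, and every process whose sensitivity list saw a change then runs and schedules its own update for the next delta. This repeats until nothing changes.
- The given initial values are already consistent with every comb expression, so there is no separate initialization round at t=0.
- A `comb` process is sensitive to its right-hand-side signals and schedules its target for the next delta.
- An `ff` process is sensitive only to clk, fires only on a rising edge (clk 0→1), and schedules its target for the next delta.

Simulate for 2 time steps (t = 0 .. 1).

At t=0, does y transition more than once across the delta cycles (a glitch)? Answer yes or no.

[bits: n1,v,z,clk,p,x,y,u,n0,q]
t=0: Δ0=1100111100 Δ1=1101111100 Δ2=1101111110 Δ3=1101010110 Δ4=1001010110 Δ5=1001011110 | 5Δ
t=1: Δ0=1001011110 Δ1=1000011110 | 1Δ

yes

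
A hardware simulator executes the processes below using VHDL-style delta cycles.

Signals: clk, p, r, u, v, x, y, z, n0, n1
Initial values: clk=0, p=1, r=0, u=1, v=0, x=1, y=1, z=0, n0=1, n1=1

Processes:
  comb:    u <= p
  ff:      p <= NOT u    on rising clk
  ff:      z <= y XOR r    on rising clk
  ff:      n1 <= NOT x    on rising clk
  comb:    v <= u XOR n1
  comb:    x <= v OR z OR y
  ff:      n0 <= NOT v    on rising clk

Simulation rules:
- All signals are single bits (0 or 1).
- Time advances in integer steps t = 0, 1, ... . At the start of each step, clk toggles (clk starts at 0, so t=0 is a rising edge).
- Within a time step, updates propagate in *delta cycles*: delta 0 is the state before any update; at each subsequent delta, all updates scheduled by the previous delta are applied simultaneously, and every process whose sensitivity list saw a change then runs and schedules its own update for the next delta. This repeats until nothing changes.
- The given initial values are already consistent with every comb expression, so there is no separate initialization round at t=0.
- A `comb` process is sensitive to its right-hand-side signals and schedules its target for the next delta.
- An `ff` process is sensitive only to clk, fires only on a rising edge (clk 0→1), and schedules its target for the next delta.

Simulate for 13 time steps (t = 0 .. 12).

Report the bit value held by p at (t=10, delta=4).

1

t=0 Δ0: p=1 x=1 v=0 clk=0 y=1 u=1 r=0 z=0 n0=1 n1=1
  Δ1: clk:0→1
  Δ2: p:1→0, z:0→1, n1:1→0
  Δ3: v:0→1, u:1→0
  Δ4: v:1→0
  (4Δ to stable)
t=1 Δ0: p=0 x=1 v=0 clk=1 y=1 u=0 r=0 z=1 n0=1 n1=0
  Δ1: clk:1→0
  (1Δ to stable)
t=2 Δ0: p=0 x=1 v=0 clk=0 y=1 u=0 r=0 z=1 n0=1 n1=0
  Δ1: clk:0→1
  Δ2: p:0→1
  Δ3: u:0→1
  Δ4: v:0→1
  (4Δ to stable)
t=3 Δ0: p=1 x=1 v=1 clk=1 y=1 u=1 r=0 z=1 n0=1 n1=0
  Δ1: clk:1→0
  (1Δ to stable)
t=4 Δ0: p=1 x=1 v=1 clk=0 y=1 u=1 r=0 z=1 n0=1 n1=0
  Δ1: clk:0→1
  Δ2: p:1→0, n0:1→0
  Δ3: u:1→0
  Δ4: v:1→0
  (4Δ to stable)
t=5 Δ0: p=0 x=1 v=0 clk=1 y=1 u=0 r=0 z=1 n0=0 n1=0
  Δ1: clk:1→0
  (1Δ to stable)
t=6 Δ0: p=0 x=1 v=0 clk=0 y=1 u=0 r=0 z=1 n0=0 n1=0
  Δ1: clk:0→1
  Δ2: p:0→1, n0:0→1
  Δ3: u:0→1
  Δ4: v:0→1
  (4Δ to stable)
t=7 Δ0: p=1 x=1 v=1 clk=1 y=1 u=1 r=0 z=1 n0=1 n1=0
  Δ1: clk:1→0
  (1Δ to stable)
t=8 Δ0: p=1 x=1 v=1 clk=0 y=1 u=1 r=0 z=1 n0=1 n1=0
  Δ1: clk:0→1
  Δ2: p:1→0, n0:1→0
  Δ3: u:1→0
  Δ4: v:1→0
  (4Δ to stable)
t=9 Δ0: p=0 x=1 v=0 clk=1 y=1 u=0 r=0 z=1 n0=0 n1=0
  Δ1: clk:1→0
  (1Δ to stable)
t=10 Δ0: p=0 x=1 v=0 clk=0 y=1 u=0 r=0 z=1 n0=0 n1=0
  Δ1: clk:0→1
  Δ2: p:0→1, n0:0→1
  Δ3: u:0→1
  Δ4: v:0→1
  (4Δ to stable)
t=11 Δ0: p=1 x=1 v=1 clk=1 y=1 u=1 r=0 z=1 n0=1 n1=0
  Δ1: clk:1→0
  (1Δ to stable)
t=12 Δ0: p=1 x=1 v=1 clk=0 y=1 u=1 r=0 z=1 n0=1 n1=0
  Δ1: clk:0→1
  Δ2: p:1→0, n0:1→0
  Δ3: u:1→0
  Δ4: v:1→0
  (4Δ to stable)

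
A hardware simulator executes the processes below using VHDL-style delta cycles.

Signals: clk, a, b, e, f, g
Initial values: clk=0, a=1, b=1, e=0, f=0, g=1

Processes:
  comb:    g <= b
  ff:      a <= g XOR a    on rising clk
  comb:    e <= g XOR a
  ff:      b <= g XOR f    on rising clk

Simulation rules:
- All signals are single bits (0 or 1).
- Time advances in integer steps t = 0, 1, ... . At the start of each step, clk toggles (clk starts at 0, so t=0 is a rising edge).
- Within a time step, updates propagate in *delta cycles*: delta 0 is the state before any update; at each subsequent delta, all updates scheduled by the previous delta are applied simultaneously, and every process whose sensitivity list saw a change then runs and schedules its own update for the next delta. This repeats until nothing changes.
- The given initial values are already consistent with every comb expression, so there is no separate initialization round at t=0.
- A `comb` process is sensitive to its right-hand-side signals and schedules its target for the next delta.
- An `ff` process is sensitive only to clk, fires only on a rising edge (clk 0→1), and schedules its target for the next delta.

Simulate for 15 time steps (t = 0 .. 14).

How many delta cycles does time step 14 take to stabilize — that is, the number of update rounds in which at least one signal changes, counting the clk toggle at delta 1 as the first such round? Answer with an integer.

t=0 Δ0: f=0 a=1 e=0 g=1 clk=0 b=1
  Δ1: clk:0→1
  Δ2: a:1→0
  Δ3: e:0→1
  (3Δ to stable)
t=1 Δ0: f=0 a=0 e=1 g=1 clk=1 b=1
  Δ1: clk:1→0
  (1Δ to stable)
t=2 Δ0: f=0 a=0 e=1 g=1 clk=0 b=1
  Δ1: clk:0→1
  Δ2: a:0→1
  Δ3: e:1→0
  (3Δ to stable)
t=3 Δ0: f=0 a=1 e=0 g=1 clk=1 b=1
  Δ1: clk:1→0
  (1Δ to stable)
t=4 Δ0: f=0 a=1 e=0 g=1 clk=0 b=1
  Δ1: clk:0→1
  Δ2: a:1→0
  Δ3: e:0→1
  (3Δ to stable)
t=5 Δ0: f=0 a=0 e=1 g=1 clk=1 b=1
  Δ1: clk:1→0
  (1Δ to stable)
t=6 Δ0: f=0 a=0 e=1 g=1 clk=0 b=1
  Δ1: clk:0→1
  Δ2: a:0→1
  Δ3: e:1→0
  (3Δ to stable)
t=7 Δ0: f=0 a=1 e=0 g=1 clk=1 b=1
  Δ1: clk:1→0
  (1Δ to stable)
t=8 Δ0: f=0 a=1 e=0 g=1 clk=0 b=1
  Δ1: clk:0→1
  Δ2: a:1→0
  Δ3: e:0→1
  (3Δ to stable)
t=9 Δ0: f=0 a=0 e=1 g=1 clk=1 b=1
  Δ1: clk:1→0
  (1Δ to stable)
t=10 Δ0: f=0 a=0 e=1 g=1 clk=0 b=1
  Δ1: clk:0→1
  Δ2: a:0→1
  Δ3: e:1→0
  (3Δ to stable)
t=11 Δ0: f=0 a=1 e=0 g=1 clk=1 b=1
  Δ1: clk:1→0
  (1Δ to stable)
t=12 Δ0: f=0 a=1 e=0 g=1 clk=0 b=1
  Δ1: clk:0→1
  Δ2: a:1→0
  Δ3: e:0→1
  (3Δ to stable)
t=13 Δ0: f=0 a=0 e=1 g=1 clk=1 b=1
  Δ1: clk:1→0
  (1Δ to stable)
t=14 Δ0: f=0 a=0 e=1 g=1 clk=0 b=1
  Δ1: clk:0→1
  Δ2: a:0→1
  Δ3: e:1→0
  (3Δ to stable)

3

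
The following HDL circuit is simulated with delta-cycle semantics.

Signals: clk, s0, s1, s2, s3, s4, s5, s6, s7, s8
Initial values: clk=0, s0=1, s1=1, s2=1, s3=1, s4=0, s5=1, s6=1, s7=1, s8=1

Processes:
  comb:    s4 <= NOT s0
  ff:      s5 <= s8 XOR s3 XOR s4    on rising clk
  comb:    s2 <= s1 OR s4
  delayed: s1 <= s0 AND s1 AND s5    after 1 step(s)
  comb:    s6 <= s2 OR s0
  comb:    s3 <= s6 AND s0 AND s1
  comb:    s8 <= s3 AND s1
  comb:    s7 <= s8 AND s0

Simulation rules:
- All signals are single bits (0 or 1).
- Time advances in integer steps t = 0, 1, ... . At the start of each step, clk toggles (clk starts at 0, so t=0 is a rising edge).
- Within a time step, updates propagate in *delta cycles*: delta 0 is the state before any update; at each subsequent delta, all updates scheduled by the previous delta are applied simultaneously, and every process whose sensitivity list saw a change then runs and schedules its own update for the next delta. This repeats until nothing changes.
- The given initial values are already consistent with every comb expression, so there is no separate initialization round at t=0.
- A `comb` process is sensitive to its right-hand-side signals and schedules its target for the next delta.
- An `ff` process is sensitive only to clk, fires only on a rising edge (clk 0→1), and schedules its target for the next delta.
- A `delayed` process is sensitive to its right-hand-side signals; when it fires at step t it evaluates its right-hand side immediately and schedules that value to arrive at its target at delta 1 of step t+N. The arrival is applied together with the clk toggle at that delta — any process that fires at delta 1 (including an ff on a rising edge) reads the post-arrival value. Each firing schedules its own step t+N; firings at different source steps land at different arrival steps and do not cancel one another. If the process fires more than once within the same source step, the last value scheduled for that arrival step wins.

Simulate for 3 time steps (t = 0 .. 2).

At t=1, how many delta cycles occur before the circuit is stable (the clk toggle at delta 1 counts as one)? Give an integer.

3

t0.Δ0 s0=1 s6=1 clk=0 s1=1 s2=1 s5=1 s4=0 s8=1 s7=1 s3=1
t0.Δ1 s0=1 s6=1 clk=1 s1=1 s2=1 s5=1 s4=0 s8=1 s7=1 s3=1
t0.Δ2 s0=1 s6=1 clk=1 s1=1 s2=1 s5=0 s4=0 s8=1 s7=1 s3=1
t1.Δ0 s0=1 s6=1 clk=1 s1=1 s2=1 s5=0 s4=0 s8=1 s7=1 s3=1
t1.Δ1 s0=1 s6=1 clk=0 s1=0 s2=1 s5=0 s4=0 s8=1 s7=1 s3=1
t1.Δ2 s0=1 s6=1 clk=0 s1=0 s2=0 s5=0 s4=0 s8=0 s7=1 s3=0
t1.Δ3 s0=1 s6=1 clk=0 s1=0 s2=0 s5=0 s4=0 s8=0 s7=0 s3=0
t2.Δ0 s0=1 s6=1 clk=0 s1=0 s2=0 s5=0 s4=0 s8=0 s7=0 s3=0
t2.Δ1 s0=1 s6=1 clk=1 s1=0 s2=0 s5=0 s4=0 s8=0 s7=0 s3=0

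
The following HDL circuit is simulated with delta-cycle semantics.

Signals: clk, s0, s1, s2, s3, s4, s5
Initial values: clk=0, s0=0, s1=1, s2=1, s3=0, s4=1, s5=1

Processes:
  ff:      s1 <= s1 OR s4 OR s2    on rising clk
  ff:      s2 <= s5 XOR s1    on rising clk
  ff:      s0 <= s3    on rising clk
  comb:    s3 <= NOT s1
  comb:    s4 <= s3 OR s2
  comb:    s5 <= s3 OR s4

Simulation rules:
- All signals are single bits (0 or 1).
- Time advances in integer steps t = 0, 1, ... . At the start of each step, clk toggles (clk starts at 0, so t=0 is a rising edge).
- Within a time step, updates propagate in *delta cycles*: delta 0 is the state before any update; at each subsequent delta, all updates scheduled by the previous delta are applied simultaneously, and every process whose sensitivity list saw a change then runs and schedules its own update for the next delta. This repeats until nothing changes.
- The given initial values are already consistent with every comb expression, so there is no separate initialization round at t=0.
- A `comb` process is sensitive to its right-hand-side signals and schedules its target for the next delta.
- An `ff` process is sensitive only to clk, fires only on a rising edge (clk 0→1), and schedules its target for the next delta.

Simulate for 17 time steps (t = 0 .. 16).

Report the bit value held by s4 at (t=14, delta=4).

1

t=0 Δ0: s2=1 s3=0 clk=0 s0=0 s5=1 s1=1 s4=1
  Δ1: clk:0→1
  Δ2: s2:1→0
  Δ3: s4:1→0
  Δ4: s5:1→0
  (4Δ to stable)
t=1 Δ0: s2=0 s3=0 clk=1 s0=0 s5=0 s1=1 s4=0
  Δ1: clk:1→0
  (1Δ to stable)
t=2 Δ0: s2=0 s3=0 clk=0 s0=0 s5=0 s1=1 s4=0
  Δ1: clk:0→1
  Δ2: s2:0→1
  Δ3: s4:0→1
  Δ4: s5:0→1
  (4Δ to stable)
t=3 Δ0: s2=1 s3=0 clk=1 s0=0 s5=1 s1=1 s4=1
  Δ1: clk:1→0
  (1Δ to stable)
t=4 Δ0: s2=1 s3=0 clk=0 s0=0 s5=1 s1=1 s4=1
  Δ1: clk:0→1
  Δ2: s2:1→0
  Δ3: s4:1→0
  Δ4: s5:1→0
  (4Δ to stable)
t=5 Δ0: s2=0 s3=0 clk=1 s0=0 s5=0 s1=1 s4=0
  Δ1: clk:1→0
  (1Δ to stable)
t=6 Δ0: s2=0 s3=0 clk=0 s0=0 s5=0 s1=1 s4=0
  Δ1: clk:0→1
  Δ2: s2:0→1
  Δ3: s4:0→1
  Δ4: s5:0→1
  (4Δ to stable)
t=7 Δ0: s2=1 s3=0 clk=1 s0=0 s5=1 s1=1 s4=1
  Δ1: clk:1→0
  (1Δ to stable)
t=8 Δ0: s2=1 s3=0 clk=0 s0=0 s5=1 s1=1 s4=1
  Δ1: clk:0→1
  Δ2: s2:1→0
  Δ3: s4:1→0
  Δ4: s5:1→0
  (4Δ to stable)
t=9 Δ0: s2=0 s3=0 clk=1 s0=0 s5=0 s1=1 s4=0
  Δ1: clk:1→0
  (1Δ to stable)
t=10 Δ0: s2=0 s3=0 clk=0 s0=0 s5=0 s1=1 s4=0
  Δ1: clk:0→1
  Δ2: s2:0→1
  Δ3: s4:0→1
  Δ4: s5:0→1
  (4Δ to stable)
t=11 Δ0: s2=1 s3=0 clk=1 s0=0 s5=1 s1=1 s4=1
  Δ1: clk:1→0
  (1Δ to stable)
t=12 Δ0: s2=1 s3=0 clk=0 s0=0 s5=1 s1=1 s4=1
  Δ1: clk:0→1
  Δ2: s2:1→0
  Δ3: s4:1→0
  Δ4: s5:1→0
  (4Δ to stable)
t=13 Δ0: s2=0 s3=0 clk=1 s0=0 s5=0 s1=1 s4=0
  Δ1: clk:1→0
  (1Δ to stable)
t=14 Δ0: s2=0 s3=0 clk=0 s0=0 s5=0 s1=1 s4=0
  Δ1: clk:0→1
  Δ2: s2:0→1
  Δ3: s4:0→1
  Δ4: s5:0→1
  (4Δ to stable)
t=15 Δ0: s2=1 s3=0 clk=1 s0=0 s5=1 s1=1 s4=1
  Δ1: clk:1→0
  (1Δ to stable)
t=16 Δ0: s2=1 s3=0 clk=0 s0=0 s5=1 s1=1 s4=1
  Δ1: clk:0→1
  Δ2: s2:1→0
  Δ3: s4:1→0
  Δ4: s5:1→0
  (4Δ to stable)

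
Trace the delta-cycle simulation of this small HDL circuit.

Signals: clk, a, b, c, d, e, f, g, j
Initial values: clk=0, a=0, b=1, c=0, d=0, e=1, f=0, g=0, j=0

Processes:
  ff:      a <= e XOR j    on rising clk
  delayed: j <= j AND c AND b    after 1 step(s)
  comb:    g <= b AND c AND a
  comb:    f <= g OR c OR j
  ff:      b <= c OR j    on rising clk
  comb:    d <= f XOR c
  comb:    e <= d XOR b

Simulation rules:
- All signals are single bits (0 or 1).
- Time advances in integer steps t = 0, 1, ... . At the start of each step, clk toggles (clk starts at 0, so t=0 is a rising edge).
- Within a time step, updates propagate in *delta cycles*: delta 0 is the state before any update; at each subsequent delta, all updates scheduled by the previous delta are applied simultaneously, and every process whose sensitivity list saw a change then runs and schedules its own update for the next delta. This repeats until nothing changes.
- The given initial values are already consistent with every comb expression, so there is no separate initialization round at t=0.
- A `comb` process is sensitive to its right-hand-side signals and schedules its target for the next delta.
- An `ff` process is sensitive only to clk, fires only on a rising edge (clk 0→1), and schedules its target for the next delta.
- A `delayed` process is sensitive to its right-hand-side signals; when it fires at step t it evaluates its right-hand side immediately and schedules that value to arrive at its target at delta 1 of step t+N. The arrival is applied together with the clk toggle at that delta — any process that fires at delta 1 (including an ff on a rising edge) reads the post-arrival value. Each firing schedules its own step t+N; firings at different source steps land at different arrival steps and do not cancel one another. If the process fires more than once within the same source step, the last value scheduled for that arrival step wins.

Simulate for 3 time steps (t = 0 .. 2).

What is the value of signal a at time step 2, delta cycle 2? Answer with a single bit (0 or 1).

0

[bits: j,b,f,d,e,c,clk,a,g]
t=0: Δ0=010010000 Δ1=010010100 Δ2=000010110 Δ3=000000110 | 3Δ
t=1: Δ0=000000110 Δ1=000000010 | 1Δ
t=2: Δ0=000000010 Δ1=000000110 Δ2=000000100 | 2Δ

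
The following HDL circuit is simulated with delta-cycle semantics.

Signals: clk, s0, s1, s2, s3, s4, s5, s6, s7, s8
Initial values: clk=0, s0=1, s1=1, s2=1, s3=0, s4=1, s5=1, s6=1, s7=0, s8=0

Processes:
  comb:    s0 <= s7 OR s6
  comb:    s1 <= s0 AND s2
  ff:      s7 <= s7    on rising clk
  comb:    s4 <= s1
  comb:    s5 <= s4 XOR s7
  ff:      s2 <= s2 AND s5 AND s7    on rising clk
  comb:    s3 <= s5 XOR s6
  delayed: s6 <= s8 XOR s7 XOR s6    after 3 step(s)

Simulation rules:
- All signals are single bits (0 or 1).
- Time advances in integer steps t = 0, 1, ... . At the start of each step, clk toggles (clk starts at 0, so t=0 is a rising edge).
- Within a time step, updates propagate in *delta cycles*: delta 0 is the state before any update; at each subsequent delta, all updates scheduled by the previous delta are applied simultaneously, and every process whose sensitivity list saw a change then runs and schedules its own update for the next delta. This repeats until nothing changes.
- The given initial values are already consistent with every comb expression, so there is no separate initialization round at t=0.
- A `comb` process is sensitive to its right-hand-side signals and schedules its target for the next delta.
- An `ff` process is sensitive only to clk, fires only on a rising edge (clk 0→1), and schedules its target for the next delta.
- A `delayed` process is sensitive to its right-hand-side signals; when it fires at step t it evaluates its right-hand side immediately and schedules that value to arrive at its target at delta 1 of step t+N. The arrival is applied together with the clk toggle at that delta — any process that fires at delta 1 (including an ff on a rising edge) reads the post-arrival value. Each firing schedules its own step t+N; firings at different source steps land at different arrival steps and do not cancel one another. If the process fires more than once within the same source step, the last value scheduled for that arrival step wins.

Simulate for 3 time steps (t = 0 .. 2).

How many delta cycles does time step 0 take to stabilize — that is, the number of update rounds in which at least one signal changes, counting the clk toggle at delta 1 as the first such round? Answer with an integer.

t0.Δ0 s6=1 s8=0 s2=1 s1=1 s7=0 s0=1 s3=0 clk=0 s5=1 s4=1
t0.Δ1 s6=1 s8=0 s2=1 s1=1 s7=0 s0=1 s3=0 clk=1 s5=1 s4=1
t0.Δ2 s6=1 s8=0 s2=0 s1=1 s7=0 s0=1 s3=0 clk=1 s5=1 s4=1
t0.Δ3 s6=1 s8=0 s2=0 s1=0 s7=0 s0=1 s3=0 clk=1 s5=1 s4=1
t0.Δ4 s6=1 s8=0 s2=0 s1=0 s7=0 s0=1 s3=0 clk=1 s5=1 s4=0
t0.Δ5 s6=1 s8=0 s2=0 s1=0 s7=0 s0=1 s3=0 clk=1 s5=0 s4=0
t0.Δ6 s6=1 s8=0 s2=0 s1=0 s7=0 s0=1 s3=1 clk=1 s5=0 s4=0
t1.Δ0 s6=1 s8=0 s2=0 s1=0 s7=0 s0=1 s3=1 clk=1 s5=0 s4=0
t1.Δ1 s6=1 s8=0 s2=0 s1=0 s7=0 s0=1 s3=1 clk=0 s5=0 s4=0
t2.Δ0 s6=1 s8=0 s2=0 s1=0 s7=0 s0=1 s3=1 clk=0 s5=0 s4=0
t2.Δ1 s6=1 s8=0 s2=0 s1=0 s7=0 s0=1 s3=1 clk=1 s5=0 s4=0

6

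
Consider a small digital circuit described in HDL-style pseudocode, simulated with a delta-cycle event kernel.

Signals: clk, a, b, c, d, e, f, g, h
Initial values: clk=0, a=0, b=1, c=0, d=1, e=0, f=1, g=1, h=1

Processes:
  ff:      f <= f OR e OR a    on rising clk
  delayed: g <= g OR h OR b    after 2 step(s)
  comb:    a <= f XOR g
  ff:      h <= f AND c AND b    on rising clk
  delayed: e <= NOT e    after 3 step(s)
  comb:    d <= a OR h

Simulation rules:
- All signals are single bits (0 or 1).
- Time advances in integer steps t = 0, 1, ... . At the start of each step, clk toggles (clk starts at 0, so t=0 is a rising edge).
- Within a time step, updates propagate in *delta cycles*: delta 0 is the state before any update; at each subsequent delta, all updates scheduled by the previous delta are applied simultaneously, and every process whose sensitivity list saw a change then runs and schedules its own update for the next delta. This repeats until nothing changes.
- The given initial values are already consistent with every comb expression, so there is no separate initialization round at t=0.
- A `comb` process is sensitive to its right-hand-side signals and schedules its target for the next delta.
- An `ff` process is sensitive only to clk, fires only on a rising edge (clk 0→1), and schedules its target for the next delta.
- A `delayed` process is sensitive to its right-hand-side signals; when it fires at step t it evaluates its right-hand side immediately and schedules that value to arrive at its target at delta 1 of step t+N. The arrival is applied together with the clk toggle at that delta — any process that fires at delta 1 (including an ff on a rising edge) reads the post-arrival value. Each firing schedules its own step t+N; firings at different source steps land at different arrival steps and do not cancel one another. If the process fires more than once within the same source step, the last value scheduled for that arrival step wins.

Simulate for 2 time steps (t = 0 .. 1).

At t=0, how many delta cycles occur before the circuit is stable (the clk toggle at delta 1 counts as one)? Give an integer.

t=0 Δ0: d=1 h=1 clk=0 f=1 e=0 g=1 b=1 c=0 a=0
  Δ1: clk:0→1
  Δ2: h:1→0
  Δ3: d:1→0
  (3Δ to stable)
t=1 Δ0: d=0 h=0 clk=1 f=1 e=0 g=1 b=1 c=0 a=0
  Δ1: clk:1→0
  (1Δ to stable)

3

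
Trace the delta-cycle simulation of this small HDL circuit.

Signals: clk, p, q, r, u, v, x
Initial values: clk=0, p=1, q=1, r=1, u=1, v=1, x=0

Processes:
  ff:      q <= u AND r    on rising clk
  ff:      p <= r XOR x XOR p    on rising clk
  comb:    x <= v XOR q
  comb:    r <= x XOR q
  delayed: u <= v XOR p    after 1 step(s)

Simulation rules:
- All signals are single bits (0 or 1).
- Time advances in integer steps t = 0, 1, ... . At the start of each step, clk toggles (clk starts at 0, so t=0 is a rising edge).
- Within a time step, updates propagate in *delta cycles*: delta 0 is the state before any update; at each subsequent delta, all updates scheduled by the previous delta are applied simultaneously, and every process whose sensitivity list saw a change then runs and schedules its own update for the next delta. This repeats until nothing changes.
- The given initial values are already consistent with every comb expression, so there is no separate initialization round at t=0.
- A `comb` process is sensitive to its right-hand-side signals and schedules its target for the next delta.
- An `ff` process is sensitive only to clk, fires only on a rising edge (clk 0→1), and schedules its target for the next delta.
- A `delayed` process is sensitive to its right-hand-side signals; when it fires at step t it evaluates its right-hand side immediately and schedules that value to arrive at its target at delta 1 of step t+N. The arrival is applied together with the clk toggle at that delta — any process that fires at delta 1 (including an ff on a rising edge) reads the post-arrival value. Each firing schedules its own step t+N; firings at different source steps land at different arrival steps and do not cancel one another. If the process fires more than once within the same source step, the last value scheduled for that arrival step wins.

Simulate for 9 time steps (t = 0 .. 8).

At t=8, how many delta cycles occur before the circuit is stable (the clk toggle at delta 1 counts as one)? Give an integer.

2

t0.Δ0 p=1 q=1 r=1 u=1 clk=0 v=1 x=0
t0.Δ1 p=1 q=1 r=1 u=1 clk=1 v=1 x=0
t0.Δ2 p=0 q=1 r=1 u=1 clk=1 v=1 x=0
t1.Δ0 p=0 q=1 r=1 u=1 clk=1 v=1 x=0
t1.Δ1 p=0 q=1 r=1 u=1 clk=0 v=1 x=0
t2.Δ0 p=0 q=1 r=1 u=1 clk=0 v=1 x=0
t2.Δ1 p=0 q=1 r=1 u=1 clk=1 v=1 x=0
t2.Δ2 p=1 q=1 r=1 u=1 clk=1 v=1 x=0
t3.Δ0 p=1 q=1 r=1 u=1 clk=1 v=1 x=0
t3.Δ1 p=1 q=1 r=1 u=0 clk=0 v=1 x=0
t4.Δ0 p=1 q=1 r=1 u=0 clk=0 v=1 x=0
t4.Δ1 p=1 q=1 r=1 u=0 clk=1 v=1 x=0
t4.Δ2 p=0 q=0 r=1 u=0 clk=1 v=1 x=0
t4.Δ3 p=0 q=0 r=0 u=0 clk=1 v=1 x=1
t4.Δ4 p=0 q=0 r=1 u=0 clk=1 v=1 x=1
t5.Δ0 p=0 q=0 r=1 u=0 clk=1 v=1 x=1
t5.Δ1 p=0 q=0 r=1 u=1 clk=0 v=1 x=1
t6.Δ0 p=0 q=0 r=1 u=1 clk=0 v=1 x=1
t6.Δ1 p=0 q=0 r=1 u=1 clk=1 v=1 x=1
t6.Δ2 p=0 q=1 r=1 u=1 clk=1 v=1 x=1
t6.Δ3 p=0 q=1 r=0 u=1 clk=1 v=1 x=0
t6.Δ4 p=0 q=1 r=1 u=1 clk=1 v=1 x=0
t7.Δ0 p=0 q=1 r=1 u=1 clk=1 v=1 x=0
t7.Δ1 p=0 q=1 r=1 u=1 clk=0 v=1 x=0
t8.Δ0 p=0 q=1 r=1 u=1 clk=0 v=1 x=0
t8.Δ1 p=0 q=1 r=1 u=1 clk=1 v=1 x=0
t8.Δ2 p=1 q=1 r=1 u=1 clk=1 v=1 x=0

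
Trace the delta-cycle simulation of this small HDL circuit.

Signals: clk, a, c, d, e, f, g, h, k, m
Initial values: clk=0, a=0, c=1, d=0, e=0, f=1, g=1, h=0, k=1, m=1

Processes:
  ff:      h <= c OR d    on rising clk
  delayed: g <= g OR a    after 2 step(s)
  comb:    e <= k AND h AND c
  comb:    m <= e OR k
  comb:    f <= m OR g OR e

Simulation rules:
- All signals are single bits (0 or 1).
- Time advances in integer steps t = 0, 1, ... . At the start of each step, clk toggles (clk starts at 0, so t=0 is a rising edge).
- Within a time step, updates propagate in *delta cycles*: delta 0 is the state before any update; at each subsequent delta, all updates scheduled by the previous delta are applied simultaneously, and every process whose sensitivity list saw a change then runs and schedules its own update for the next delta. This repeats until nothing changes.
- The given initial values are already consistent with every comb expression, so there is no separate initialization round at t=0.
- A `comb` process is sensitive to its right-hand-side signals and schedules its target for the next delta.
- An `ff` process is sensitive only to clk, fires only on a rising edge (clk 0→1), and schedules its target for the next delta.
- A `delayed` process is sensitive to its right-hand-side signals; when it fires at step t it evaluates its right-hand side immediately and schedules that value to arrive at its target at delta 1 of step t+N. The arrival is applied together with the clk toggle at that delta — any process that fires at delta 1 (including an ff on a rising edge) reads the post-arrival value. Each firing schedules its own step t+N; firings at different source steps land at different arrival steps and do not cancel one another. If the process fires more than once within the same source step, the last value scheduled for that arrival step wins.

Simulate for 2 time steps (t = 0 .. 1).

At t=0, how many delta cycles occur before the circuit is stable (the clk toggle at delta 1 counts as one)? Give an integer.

3

[bits: e,h,k,clk,m,d,c,a,f,g]
t=0: Δ0=0010101011 Δ1=0011101011 Δ2=0111101011 Δ3=1111101011 | 3Δ
t=1: Δ0=1111101011 Δ1=1110101011 | 1Δ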